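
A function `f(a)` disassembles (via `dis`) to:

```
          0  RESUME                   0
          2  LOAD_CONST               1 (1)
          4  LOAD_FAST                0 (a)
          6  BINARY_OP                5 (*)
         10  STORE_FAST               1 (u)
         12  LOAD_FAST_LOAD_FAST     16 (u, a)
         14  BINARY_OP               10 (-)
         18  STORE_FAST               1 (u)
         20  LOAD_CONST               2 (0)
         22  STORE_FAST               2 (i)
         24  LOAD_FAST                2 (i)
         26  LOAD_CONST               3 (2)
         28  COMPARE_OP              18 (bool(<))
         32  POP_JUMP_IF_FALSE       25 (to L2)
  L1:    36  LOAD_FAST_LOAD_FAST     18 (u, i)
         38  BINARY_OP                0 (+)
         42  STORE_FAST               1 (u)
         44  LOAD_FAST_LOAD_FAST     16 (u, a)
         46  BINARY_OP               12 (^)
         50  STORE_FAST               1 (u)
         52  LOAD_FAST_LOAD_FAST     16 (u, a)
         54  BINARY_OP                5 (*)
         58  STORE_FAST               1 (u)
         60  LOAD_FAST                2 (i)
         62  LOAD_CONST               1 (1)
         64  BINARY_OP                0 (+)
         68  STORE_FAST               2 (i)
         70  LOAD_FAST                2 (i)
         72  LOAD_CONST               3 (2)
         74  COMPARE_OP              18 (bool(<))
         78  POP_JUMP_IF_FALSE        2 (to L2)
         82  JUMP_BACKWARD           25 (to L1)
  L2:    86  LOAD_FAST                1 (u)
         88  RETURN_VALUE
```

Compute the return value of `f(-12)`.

LOAD_CONST → push 1. Stack: [1]
LOAD_FAST a → push -12. Stack: [1, -12]
BINARY_OP * → 1 * -12 = -12. Stack: [-12]
STORE_FAST u → u=-12. Stack: []
LOAD_FAST_LOAD_FAST u,a → push -12,-12. Stack: [-12, -12]
BINARY_OP - → -12 - -12 = 0. Stack: [0]
STORE_FAST u → u=0. Stack: []
LOAD_CONST → push 0. Stack: [0]
STORE_FAST i → i=0. Stack: []
LOAD_FAST i → push 0. Stack: [0]
LOAD_CONST → push 2. Stack: [0, 2]
COMPARE_OP bool(<) → 0 vs 2 = True. Stack: [True]
POP_JUMP_IF_FALSE → pop True; no jump. Stack: []
LOAD_FAST_LOAD_FAST u,i → push 0,0. Stack: [0, 0]
BINARY_OP + → 0 + 0 = 0. Stack: [0]
STORE_FAST u → u=0. Stack: []
LOAD_FAST_LOAD_FAST u,a → push 0,-12. Stack: [0, -12]
BINARY_OP ^ → 0 ^ -12 = -12. Stack: [-12]
STORE_FAST u → u=-12. Stack: []
LOAD_FAST_LOAD_FAST u,a → push -12,-12. Stack: [-12, -12]
BINARY_OP * → -12 * -12 = 144. Stack: [144]
STORE_FAST u → u=144. Stack: []
LOAD_FAST i → push 0. Stack: [0]
LOAD_CONST → push 1. Stack: [0, 1]
BINARY_OP + → 0 + 1 = 1. Stack: [1]
STORE_FAST i → i=1. Stack: []
LOAD_FAST i → push 1. Stack: [1]
LOAD_CONST → push 2. Stack: [1, 2]
COMPARE_OP bool(<) → 1 vs 2 = True. Stack: [True]
POP_JUMP_IF_FALSE → pop True; no jump. Stack: []
LOAD_FAST_LOAD_FAST u,i → push 144,1. Stack: [144, 1]
BINARY_OP + → 144 + 1 = 145. Stack: [145]
STORE_FAST u → u=145. Stack: []
LOAD_FAST_LOAD_FAST u,a → push 145,-12. Stack: [145, -12]
BINARY_OP ^ → 145 ^ -12 = -155. Stack: [-155]
STORE_FAST u → u=-155. Stack: []
LOAD_FAST_LOAD_FAST u,a → push -155,-12. Stack: [-155, -12]
BINARY_OP * → -155 * -12 = 1860. Stack: [1860]
STORE_FAST u → u=1860. Stack: []
LOAD_FAST i → push 1. Stack: [1]
LOAD_CONST → push 1. Stack: [1, 1]
BINARY_OP + → 1 + 1 = 2. Stack: [2]
STORE_FAST i → i=2. Stack: []
LOAD_FAST i → push 2. Stack: [2]
LOAD_CONST → push 2. Stack: [2, 2]
COMPARE_OP bool(<) → 2 vs 2 = False. Stack: [False]
POP_JUMP_IF_FALSE → pop False; jump. Stack: []
LOAD_FAST u → push 1860. Stack: [1860]
RETURN_VALUE → return 1860.

1860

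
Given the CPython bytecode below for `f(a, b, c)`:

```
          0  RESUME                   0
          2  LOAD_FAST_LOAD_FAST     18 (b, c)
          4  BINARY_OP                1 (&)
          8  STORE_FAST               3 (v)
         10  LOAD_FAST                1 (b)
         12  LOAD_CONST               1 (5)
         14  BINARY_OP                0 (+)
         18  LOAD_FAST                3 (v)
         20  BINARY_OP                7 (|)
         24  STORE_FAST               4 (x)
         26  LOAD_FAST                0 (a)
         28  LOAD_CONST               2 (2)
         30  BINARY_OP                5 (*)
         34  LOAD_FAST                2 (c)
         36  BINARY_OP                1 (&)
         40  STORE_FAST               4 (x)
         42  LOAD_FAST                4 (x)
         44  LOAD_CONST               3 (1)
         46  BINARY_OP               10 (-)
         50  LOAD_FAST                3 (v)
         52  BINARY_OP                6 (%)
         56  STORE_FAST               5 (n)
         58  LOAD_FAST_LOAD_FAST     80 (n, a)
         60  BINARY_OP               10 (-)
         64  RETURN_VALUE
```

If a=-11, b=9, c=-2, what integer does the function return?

LOAD_FAST_LOAD_FAST b,c → push 9,-2. Stack: [9, -2]
BINARY_OP & → 9 & -2 = 8. Stack: [8]
STORE_FAST v → v=8. Stack: []
LOAD_FAST b → push 9. Stack: [9]
LOAD_CONST → push 5. Stack: [9, 5]
BINARY_OP + → 9 + 5 = 14. Stack: [14]
LOAD_FAST v → push 8. Stack: [14, 8]
BINARY_OP | → 14 | 8 = 14. Stack: [14]
STORE_FAST x → x=14. Stack: []
LOAD_FAST a → push -11. Stack: [-11]
LOAD_CONST → push 2. Stack: [-11, 2]
BINARY_OP * → -11 * 2 = -22. Stack: [-22]
LOAD_FAST c → push -2. Stack: [-22, -2]
BINARY_OP & → -22 & -2 = -22. Stack: [-22]
STORE_FAST x → x=-22. Stack: []
LOAD_FAST x → push -22. Stack: [-22]
LOAD_CONST → push 1. Stack: [-22, 1]
BINARY_OP - → -22 - 1 = -23. Stack: [-23]
LOAD_FAST v → push 8. Stack: [-23, 8]
BINARY_OP % → -23 % 8 = 1. Stack: [1]
STORE_FAST n → n=1. Stack: []
LOAD_FAST_LOAD_FAST n,a → push 1,-11. Stack: [1, -11]
BINARY_OP - → 1 - -11 = 12. Stack: [12]
RETURN_VALUE → return 12.

12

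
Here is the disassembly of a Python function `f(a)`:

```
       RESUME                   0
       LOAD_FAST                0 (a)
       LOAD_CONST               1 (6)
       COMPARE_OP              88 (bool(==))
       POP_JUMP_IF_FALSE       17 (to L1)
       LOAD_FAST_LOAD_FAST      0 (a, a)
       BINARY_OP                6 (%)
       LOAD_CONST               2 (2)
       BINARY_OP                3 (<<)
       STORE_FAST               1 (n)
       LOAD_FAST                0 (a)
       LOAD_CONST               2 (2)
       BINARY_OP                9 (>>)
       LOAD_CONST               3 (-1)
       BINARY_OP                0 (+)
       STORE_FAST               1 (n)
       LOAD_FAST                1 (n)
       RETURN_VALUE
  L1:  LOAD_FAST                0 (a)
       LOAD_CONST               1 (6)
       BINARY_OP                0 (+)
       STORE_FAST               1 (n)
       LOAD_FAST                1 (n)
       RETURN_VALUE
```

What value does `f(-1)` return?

LOAD_FAST a → push -1. Stack: [-1]
LOAD_CONST → push 6. Stack: [-1, 6]
COMPARE_OP bool(==) → -1 vs 6 = False. Stack: [False]
POP_JUMP_IF_FALSE → pop False; jump. Stack: []
LOAD_FAST a → push -1. Stack: [-1]
LOAD_CONST → push 6. Stack: [-1, 6]
BINARY_OP + → -1 + 6 = 5. Stack: [5]
STORE_FAST n → n=5. Stack: []
LOAD_FAST n → push 5. Stack: [5]
RETURN_VALUE → return 5.

5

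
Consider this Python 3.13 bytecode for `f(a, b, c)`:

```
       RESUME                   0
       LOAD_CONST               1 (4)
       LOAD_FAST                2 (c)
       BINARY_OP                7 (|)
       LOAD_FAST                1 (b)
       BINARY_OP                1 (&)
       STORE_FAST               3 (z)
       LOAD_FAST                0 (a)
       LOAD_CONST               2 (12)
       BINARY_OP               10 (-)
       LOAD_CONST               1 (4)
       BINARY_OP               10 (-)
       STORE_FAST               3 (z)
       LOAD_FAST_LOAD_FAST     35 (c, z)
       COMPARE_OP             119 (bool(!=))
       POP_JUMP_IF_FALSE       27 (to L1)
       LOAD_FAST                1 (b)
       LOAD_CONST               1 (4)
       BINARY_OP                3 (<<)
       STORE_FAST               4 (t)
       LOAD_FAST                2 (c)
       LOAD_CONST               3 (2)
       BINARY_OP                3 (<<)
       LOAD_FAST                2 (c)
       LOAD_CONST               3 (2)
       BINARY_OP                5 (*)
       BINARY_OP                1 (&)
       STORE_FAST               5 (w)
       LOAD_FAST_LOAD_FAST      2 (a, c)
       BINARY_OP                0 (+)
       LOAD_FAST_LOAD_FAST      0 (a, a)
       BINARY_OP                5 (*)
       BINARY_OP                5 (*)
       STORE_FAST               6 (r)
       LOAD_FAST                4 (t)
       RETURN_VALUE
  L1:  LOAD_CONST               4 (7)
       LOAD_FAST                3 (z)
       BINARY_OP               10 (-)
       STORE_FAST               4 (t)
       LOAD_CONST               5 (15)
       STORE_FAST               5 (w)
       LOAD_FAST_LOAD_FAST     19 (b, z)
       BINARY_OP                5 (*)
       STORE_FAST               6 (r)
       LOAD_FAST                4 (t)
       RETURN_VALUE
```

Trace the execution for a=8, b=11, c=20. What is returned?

176

LOAD_CONST → push 4. Stack: [4]
LOAD_FAST c → push 20. Stack: [4, 20]
BINARY_OP | → 4 | 20 = 20. Stack: [20]
LOAD_FAST b → push 11. Stack: [20, 11]
BINARY_OP & → 20 & 11 = 0. Stack: [0]
STORE_FAST z → z=0. Stack: []
LOAD_FAST a → push 8. Stack: [8]
LOAD_CONST → push 12. Stack: [8, 12]
BINARY_OP - → 8 - 12 = -4. Stack: [-4]
LOAD_CONST → push 4. Stack: [-4, 4]
BINARY_OP - → -4 - 4 = -8. Stack: [-8]
STORE_FAST z → z=-8. Stack: []
LOAD_FAST_LOAD_FAST c,z → push 20,-8. Stack: [20, -8]
COMPARE_OP bool(!=) → 20 vs -8 = True. Stack: [True]
POP_JUMP_IF_FALSE → pop True; no jump. Stack: []
LOAD_FAST b → push 11. Stack: [11]
LOAD_CONST → push 4. Stack: [11, 4]
BINARY_OP << → 11 << 4 = 176. Stack: [176]
STORE_FAST t → t=176. Stack: []
LOAD_FAST c → push 20. Stack: [20]
LOAD_CONST → push 2. Stack: [20, 2]
BINARY_OP << → 20 << 2 = 80. Stack: [80]
LOAD_FAST c → push 20. Stack: [80, 20]
LOAD_CONST → push 2. Stack: [80, 20, 2]
BINARY_OP * → 20 * 2 = 40. Stack: [80, 40]
BINARY_OP & → 80 & 40 = 0. Stack: [0]
STORE_FAST w → w=0. Stack: []
LOAD_FAST_LOAD_FAST a,c → push 8,20. Stack: [8, 20]
BINARY_OP + → 8 + 20 = 28. Stack: [28]
LOAD_FAST_LOAD_FAST a,a → push 8,8. Stack: [28, 8, 8]
BINARY_OP * → 8 * 8 = 64. Stack: [28, 64]
BINARY_OP * → 28 * 64 = 1792. Stack: [1792]
STORE_FAST r → r=1792. Stack: []
LOAD_FAST t → push 176. Stack: [176]
RETURN_VALUE → return 176.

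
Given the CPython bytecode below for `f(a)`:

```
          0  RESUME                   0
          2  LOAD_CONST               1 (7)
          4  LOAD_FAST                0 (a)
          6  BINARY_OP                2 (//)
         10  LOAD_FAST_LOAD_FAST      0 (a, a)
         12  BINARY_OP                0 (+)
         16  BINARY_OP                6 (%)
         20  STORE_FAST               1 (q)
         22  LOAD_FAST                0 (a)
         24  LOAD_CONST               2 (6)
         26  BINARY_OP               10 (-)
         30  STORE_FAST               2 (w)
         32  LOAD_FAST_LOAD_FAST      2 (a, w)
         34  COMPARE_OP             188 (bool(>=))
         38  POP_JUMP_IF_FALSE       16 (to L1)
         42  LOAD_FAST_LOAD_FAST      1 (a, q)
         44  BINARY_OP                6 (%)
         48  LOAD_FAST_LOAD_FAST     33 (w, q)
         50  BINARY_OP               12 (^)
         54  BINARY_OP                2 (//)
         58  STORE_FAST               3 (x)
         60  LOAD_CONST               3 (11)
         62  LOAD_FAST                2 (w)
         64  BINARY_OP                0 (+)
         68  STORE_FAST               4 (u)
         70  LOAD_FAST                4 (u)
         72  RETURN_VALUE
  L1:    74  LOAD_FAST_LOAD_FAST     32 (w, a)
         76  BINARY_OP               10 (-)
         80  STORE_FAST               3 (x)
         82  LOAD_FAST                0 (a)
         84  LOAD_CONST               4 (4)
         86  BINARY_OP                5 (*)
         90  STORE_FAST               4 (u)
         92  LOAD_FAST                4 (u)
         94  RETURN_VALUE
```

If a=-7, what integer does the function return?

LOAD_CONST → push 7. Stack: [7]
LOAD_FAST a → push -7. Stack: [7, -7]
BINARY_OP // → 7 // -7 = -1. Stack: [-1]
LOAD_FAST_LOAD_FAST a,a → push -7,-7. Stack: [-1, -7, -7]
BINARY_OP + → -7 + -7 = -14. Stack: [-1, -14]
BINARY_OP % → -1 % -14 = -1. Stack: [-1]
STORE_FAST q → q=-1. Stack: []
LOAD_FAST a → push -7. Stack: [-7]
LOAD_CONST → push 6. Stack: [-7, 6]
BINARY_OP - → -7 - 6 = -13. Stack: [-13]
STORE_FAST w → w=-13. Stack: []
LOAD_FAST_LOAD_FAST a,w → push -7,-13. Stack: [-7, -13]
COMPARE_OP bool(>=) → -7 vs -13 = True. Stack: [True]
POP_JUMP_IF_FALSE → pop True; no jump. Stack: []
LOAD_FAST_LOAD_FAST a,q → push -7,-1. Stack: [-7, -1]
BINARY_OP % → -7 % -1 = 0. Stack: [0]
LOAD_FAST_LOAD_FAST w,q → push -13,-1. Stack: [0, -13, -1]
BINARY_OP ^ → -13 ^ -1 = 12. Stack: [0, 12]
BINARY_OP // → 0 // 12 = 0. Stack: [0]
STORE_FAST x → x=0. Stack: []
LOAD_CONST → push 11. Stack: [11]
LOAD_FAST w → push -13. Stack: [11, -13]
BINARY_OP + → 11 + -13 = -2. Stack: [-2]
STORE_FAST u → u=-2. Stack: []
LOAD_FAST u → push -2. Stack: [-2]
RETURN_VALUE → return -2.

-2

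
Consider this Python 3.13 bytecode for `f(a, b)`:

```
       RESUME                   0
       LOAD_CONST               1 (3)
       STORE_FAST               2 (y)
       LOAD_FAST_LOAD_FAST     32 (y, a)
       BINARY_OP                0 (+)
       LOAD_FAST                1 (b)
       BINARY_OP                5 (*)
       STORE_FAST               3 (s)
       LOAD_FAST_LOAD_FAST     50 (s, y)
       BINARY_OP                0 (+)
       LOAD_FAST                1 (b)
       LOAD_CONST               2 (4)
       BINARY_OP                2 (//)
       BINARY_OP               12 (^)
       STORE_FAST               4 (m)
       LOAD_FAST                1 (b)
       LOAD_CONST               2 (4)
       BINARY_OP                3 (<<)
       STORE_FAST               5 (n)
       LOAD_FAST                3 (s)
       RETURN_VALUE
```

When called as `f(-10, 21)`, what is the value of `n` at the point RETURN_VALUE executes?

LOAD_CONST → push 3. Stack: [3]
STORE_FAST y → y=3. Stack: []
LOAD_FAST_LOAD_FAST y,a → push 3,-10. Stack: [3, -10]
BINARY_OP + → 3 + -10 = -7. Stack: [-7]
LOAD_FAST b → push 21. Stack: [-7, 21]
BINARY_OP * → -7 * 21 = -147. Stack: [-147]
STORE_FAST s → s=-147. Stack: []
LOAD_FAST_LOAD_FAST s,y → push -147,3. Stack: [-147, 3]
BINARY_OP + → -147 + 3 = -144. Stack: [-144]
LOAD_FAST b → push 21. Stack: [-144, 21]
LOAD_CONST → push 4. Stack: [-144, 21, 4]
BINARY_OP // → 21 // 4 = 5. Stack: [-144, 5]
BINARY_OP ^ → -144 ^ 5 = -139. Stack: [-139]
STORE_FAST m → m=-139. Stack: []
LOAD_FAST b → push 21. Stack: [21]
LOAD_CONST → push 4. Stack: [21, 4]
BINARY_OP << → 21 << 4 = 336. Stack: [336]
STORE_FAST n → n=336. Stack: []
LOAD_FAST s → push -147. Stack: [-147]
RETURN_VALUE → return -147.

336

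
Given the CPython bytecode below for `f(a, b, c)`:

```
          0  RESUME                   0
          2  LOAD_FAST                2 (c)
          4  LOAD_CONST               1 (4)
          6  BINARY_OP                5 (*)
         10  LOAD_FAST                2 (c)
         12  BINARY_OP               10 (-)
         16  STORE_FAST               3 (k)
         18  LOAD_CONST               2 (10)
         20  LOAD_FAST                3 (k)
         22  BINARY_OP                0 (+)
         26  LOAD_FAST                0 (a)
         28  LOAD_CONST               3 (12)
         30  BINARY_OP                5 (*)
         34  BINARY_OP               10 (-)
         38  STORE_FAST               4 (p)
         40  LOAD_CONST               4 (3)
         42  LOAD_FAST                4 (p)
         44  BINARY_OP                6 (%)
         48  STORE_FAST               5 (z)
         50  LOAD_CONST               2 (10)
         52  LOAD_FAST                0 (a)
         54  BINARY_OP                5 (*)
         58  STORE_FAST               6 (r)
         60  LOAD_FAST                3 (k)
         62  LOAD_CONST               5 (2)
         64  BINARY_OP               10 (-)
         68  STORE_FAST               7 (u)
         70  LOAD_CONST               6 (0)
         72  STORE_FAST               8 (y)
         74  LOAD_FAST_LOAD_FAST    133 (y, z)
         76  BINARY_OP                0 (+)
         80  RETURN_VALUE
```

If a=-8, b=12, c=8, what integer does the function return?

LOAD_FAST c → push 8. Stack: [8]
LOAD_CONST → push 4. Stack: [8, 4]
BINARY_OP * → 8 * 4 = 32. Stack: [32]
LOAD_FAST c → push 8. Stack: [32, 8]
BINARY_OP - → 32 - 8 = 24. Stack: [24]
STORE_FAST k → k=24. Stack: []
LOAD_CONST → push 10. Stack: [10]
LOAD_FAST k → push 24. Stack: [10, 24]
BINARY_OP + → 10 + 24 = 34. Stack: [34]
LOAD_FAST a → push -8. Stack: [34, -8]
LOAD_CONST → push 12. Stack: [34, -8, 12]
BINARY_OP * → -8 * 12 = -96. Stack: [34, -96]
BINARY_OP - → 34 - -96 = 130. Stack: [130]
STORE_FAST p → p=130. Stack: []
LOAD_CONST → push 3. Stack: [3]
LOAD_FAST p → push 130. Stack: [3, 130]
BINARY_OP % → 3 % 130 = 3. Stack: [3]
STORE_FAST z → z=3. Stack: []
LOAD_CONST → push 10. Stack: [10]
LOAD_FAST a → push -8. Stack: [10, -8]
BINARY_OP * → 10 * -8 = -80. Stack: [-80]
STORE_FAST r → r=-80. Stack: []
LOAD_FAST k → push 24. Stack: [24]
LOAD_CONST → push 2. Stack: [24, 2]
BINARY_OP - → 24 - 2 = 22. Stack: [22]
STORE_FAST u → u=22. Stack: []
LOAD_CONST → push 0. Stack: [0]
STORE_FAST y → y=0. Stack: []
LOAD_FAST_LOAD_FAST y,z → push 0,3. Stack: [0, 3]
BINARY_OP + → 0 + 3 = 3. Stack: [3]
RETURN_VALUE → return 3.

3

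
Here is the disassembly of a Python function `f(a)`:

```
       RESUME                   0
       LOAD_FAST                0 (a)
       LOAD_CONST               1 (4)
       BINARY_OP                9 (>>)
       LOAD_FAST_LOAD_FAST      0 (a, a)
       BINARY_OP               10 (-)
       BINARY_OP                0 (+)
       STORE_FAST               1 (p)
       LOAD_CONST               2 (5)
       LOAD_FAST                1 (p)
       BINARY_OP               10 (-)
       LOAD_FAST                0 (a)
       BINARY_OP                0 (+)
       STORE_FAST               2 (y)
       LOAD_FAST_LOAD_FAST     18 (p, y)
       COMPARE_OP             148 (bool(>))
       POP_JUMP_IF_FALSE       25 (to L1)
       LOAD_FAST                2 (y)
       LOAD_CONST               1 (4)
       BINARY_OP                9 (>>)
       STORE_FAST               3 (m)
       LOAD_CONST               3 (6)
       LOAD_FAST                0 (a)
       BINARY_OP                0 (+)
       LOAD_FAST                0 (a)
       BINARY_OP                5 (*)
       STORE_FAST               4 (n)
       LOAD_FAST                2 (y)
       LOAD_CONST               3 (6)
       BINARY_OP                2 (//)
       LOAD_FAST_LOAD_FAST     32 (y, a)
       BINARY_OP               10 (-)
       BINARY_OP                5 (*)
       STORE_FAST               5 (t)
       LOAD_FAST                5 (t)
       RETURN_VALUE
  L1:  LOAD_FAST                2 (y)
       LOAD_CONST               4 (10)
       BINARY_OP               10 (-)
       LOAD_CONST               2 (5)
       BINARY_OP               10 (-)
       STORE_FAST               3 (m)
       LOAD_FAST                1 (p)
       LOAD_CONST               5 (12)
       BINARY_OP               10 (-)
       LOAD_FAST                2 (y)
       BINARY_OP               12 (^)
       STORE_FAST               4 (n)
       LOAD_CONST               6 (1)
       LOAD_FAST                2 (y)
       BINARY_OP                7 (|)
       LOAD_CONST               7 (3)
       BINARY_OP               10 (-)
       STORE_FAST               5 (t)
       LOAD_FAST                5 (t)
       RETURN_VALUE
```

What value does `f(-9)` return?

LOAD_FAST a → push -9. Stack: [-9]
LOAD_CONST → push 4. Stack: [-9, 4]
BINARY_OP >> → -9 >> 4 = -1. Stack: [-1]
LOAD_FAST_LOAD_FAST a,a → push -9,-9. Stack: [-1, -9, -9]
BINARY_OP - → -9 - -9 = 0. Stack: [-1, 0]
BINARY_OP + → -1 + 0 = -1. Stack: [-1]
STORE_FAST p → p=-1. Stack: []
LOAD_CONST → push 5. Stack: [5]
LOAD_FAST p → push -1. Stack: [5, -1]
BINARY_OP - → 5 - -1 = 6. Stack: [6]
LOAD_FAST a → push -9. Stack: [6, -9]
BINARY_OP + → 6 + -9 = -3. Stack: [-3]
STORE_FAST y → y=-3. Stack: []
LOAD_FAST_LOAD_FAST p,y → push -1,-3. Stack: [-1, -3]
COMPARE_OP bool(>) → -1 vs -3 = True. Stack: [True]
POP_JUMP_IF_FALSE → pop True; no jump. Stack: []
LOAD_FAST y → push -3. Stack: [-3]
LOAD_CONST → push 4. Stack: [-3, 4]
BINARY_OP >> → -3 >> 4 = -1. Stack: [-1]
STORE_FAST m → m=-1. Stack: []
LOAD_CONST → push 6. Stack: [6]
LOAD_FAST a → push -9. Stack: [6, -9]
BINARY_OP + → 6 + -9 = -3. Stack: [-3]
LOAD_FAST a → push -9. Stack: [-3, -9]
BINARY_OP * → -3 * -9 = 27. Stack: [27]
STORE_FAST n → n=27. Stack: []
LOAD_FAST y → push -3. Stack: [-3]
LOAD_CONST → push 6. Stack: [-3, 6]
BINARY_OP // → -3 // 6 = -1. Stack: [-1]
LOAD_FAST_LOAD_FAST y,a → push -3,-9. Stack: [-1, -3, -9]
BINARY_OP - → -3 - -9 = 6. Stack: [-1, 6]
BINARY_OP * → -1 * 6 = -6. Stack: [-6]
STORE_FAST t → t=-6. Stack: []
LOAD_FAST t → push -6. Stack: [-6]
RETURN_VALUE → return -6.

-6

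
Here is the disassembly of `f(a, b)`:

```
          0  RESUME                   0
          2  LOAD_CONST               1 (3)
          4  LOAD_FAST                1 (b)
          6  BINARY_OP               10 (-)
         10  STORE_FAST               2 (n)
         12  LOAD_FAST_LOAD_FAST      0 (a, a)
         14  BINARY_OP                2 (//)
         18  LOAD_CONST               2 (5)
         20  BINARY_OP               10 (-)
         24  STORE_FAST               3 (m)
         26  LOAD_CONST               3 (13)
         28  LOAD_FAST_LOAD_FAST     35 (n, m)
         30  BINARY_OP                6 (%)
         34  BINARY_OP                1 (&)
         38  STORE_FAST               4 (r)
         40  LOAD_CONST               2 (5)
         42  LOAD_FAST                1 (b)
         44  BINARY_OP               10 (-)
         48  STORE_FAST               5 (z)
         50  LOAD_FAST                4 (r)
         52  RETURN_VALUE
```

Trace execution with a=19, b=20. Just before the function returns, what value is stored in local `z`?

-15

LOAD_CONST → push 3. Stack: [3]
LOAD_FAST b → push 20. Stack: [3, 20]
BINARY_OP - → 3 - 20 = -17. Stack: [-17]
STORE_FAST n → n=-17. Stack: []
LOAD_FAST_LOAD_FAST a,a → push 19,19. Stack: [19, 19]
BINARY_OP // → 19 // 19 = 1. Stack: [1]
LOAD_CONST → push 5. Stack: [1, 5]
BINARY_OP - → 1 - 5 = -4. Stack: [-4]
STORE_FAST m → m=-4. Stack: []
LOAD_CONST → push 13. Stack: [13]
LOAD_FAST_LOAD_FAST n,m → push -17,-4. Stack: [13, -17, -4]
BINARY_OP % → -17 % -4 = -1. Stack: [13, -1]
BINARY_OP & → 13 & -1 = 13. Stack: [13]
STORE_FAST r → r=13. Stack: []
LOAD_CONST → push 5. Stack: [5]
LOAD_FAST b → push 20. Stack: [5, 20]
BINARY_OP - → 5 - 20 = -15. Stack: [-15]
STORE_FAST z → z=-15. Stack: []
LOAD_FAST r → push 13. Stack: [13]
RETURN_VALUE → return 13.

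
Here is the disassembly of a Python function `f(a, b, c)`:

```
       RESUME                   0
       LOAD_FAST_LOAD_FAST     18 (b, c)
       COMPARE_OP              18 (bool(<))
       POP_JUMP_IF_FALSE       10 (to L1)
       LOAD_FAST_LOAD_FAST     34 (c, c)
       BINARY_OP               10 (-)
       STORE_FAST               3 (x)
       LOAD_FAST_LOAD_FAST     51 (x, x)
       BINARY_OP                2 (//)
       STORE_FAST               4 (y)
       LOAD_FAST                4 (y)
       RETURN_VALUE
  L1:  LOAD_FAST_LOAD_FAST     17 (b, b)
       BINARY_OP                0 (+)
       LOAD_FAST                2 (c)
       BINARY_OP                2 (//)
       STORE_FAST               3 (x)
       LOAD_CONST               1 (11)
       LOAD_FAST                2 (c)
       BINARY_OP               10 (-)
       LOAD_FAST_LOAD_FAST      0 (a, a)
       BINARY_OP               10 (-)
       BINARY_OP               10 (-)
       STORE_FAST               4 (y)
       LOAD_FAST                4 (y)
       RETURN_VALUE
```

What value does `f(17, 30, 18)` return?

LOAD_FAST_LOAD_FAST b,c → push 30,18. Stack: [30, 18]
COMPARE_OP bool(<) → 30 vs 18 = False. Stack: [False]
POP_JUMP_IF_FALSE → pop False; jump. Stack: []
LOAD_FAST_LOAD_FAST b,b → push 30,30. Stack: [30, 30]
BINARY_OP + → 30 + 30 = 60. Stack: [60]
LOAD_FAST c → push 18. Stack: [60, 18]
BINARY_OP // → 60 // 18 = 3. Stack: [3]
STORE_FAST x → x=3. Stack: []
LOAD_CONST → push 11. Stack: [11]
LOAD_FAST c → push 18. Stack: [11, 18]
BINARY_OP - → 11 - 18 = -7. Stack: [-7]
LOAD_FAST_LOAD_FAST a,a → push 17,17. Stack: [-7, 17, 17]
BINARY_OP - → 17 - 17 = 0. Stack: [-7, 0]
BINARY_OP - → -7 - 0 = -7. Stack: [-7]
STORE_FAST y → y=-7. Stack: []
LOAD_FAST y → push -7. Stack: [-7]
RETURN_VALUE → return -7.

-7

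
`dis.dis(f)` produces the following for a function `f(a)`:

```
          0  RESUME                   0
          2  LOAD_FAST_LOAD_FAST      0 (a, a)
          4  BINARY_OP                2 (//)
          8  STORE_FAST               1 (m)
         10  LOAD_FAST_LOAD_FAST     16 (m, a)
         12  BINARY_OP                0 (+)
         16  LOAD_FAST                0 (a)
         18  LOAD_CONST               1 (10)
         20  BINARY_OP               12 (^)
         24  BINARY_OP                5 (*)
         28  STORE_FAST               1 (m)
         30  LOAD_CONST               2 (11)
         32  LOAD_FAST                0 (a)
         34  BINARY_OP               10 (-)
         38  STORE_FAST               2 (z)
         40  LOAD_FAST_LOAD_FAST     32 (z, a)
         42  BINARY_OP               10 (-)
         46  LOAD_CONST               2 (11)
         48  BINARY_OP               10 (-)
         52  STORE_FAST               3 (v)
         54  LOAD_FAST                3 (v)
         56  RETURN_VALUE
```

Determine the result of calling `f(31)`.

LOAD_FAST_LOAD_FAST a,a → push 31,31. Stack: [31, 31]
BINARY_OP // → 31 // 31 = 1. Stack: [1]
STORE_FAST m → m=1. Stack: []
LOAD_FAST_LOAD_FAST m,a → push 1,31. Stack: [1, 31]
BINARY_OP + → 1 + 31 = 32. Stack: [32]
LOAD_FAST a → push 31. Stack: [32, 31]
LOAD_CONST → push 10. Stack: [32, 31, 10]
BINARY_OP ^ → 31 ^ 10 = 21. Stack: [32, 21]
BINARY_OP * → 32 * 21 = 672. Stack: [672]
STORE_FAST m → m=672. Stack: []
LOAD_CONST → push 11. Stack: [11]
LOAD_FAST a → push 31. Stack: [11, 31]
BINARY_OP - → 11 - 31 = -20. Stack: [-20]
STORE_FAST z → z=-20. Stack: []
LOAD_FAST_LOAD_FAST z,a → push -20,31. Stack: [-20, 31]
BINARY_OP - → -20 - 31 = -51. Stack: [-51]
LOAD_CONST → push 11. Stack: [-51, 11]
BINARY_OP - → -51 - 11 = -62. Stack: [-62]
STORE_FAST v → v=-62. Stack: []
LOAD_FAST v → push -62. Stack: [-62]
RETURN_VALUE → return -62.

-62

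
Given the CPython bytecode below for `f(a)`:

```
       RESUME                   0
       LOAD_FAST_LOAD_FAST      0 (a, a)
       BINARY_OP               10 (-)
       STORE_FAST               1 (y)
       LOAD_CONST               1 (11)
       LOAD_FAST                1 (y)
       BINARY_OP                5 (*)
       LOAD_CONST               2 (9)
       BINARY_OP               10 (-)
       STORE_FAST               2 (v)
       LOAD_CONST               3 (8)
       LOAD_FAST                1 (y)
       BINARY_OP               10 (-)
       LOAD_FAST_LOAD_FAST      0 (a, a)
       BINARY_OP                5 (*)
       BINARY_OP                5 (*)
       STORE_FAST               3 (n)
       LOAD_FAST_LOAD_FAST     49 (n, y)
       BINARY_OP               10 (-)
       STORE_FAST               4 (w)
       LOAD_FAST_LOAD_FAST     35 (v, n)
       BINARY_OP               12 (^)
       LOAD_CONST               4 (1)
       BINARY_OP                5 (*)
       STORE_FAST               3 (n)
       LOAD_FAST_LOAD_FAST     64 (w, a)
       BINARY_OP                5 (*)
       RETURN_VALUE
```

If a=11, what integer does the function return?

LOAD_FAST_LOAD_FAST a,a → push 11,11. Stack: [11, 11]
BINARY_OP - → 11 - 11 = 0. Stack: [0]
STORE_FAST y → y=0. Stack: []
LOAD_CONST → push 11. Stack: [11]
LOAD_FAST y → push 0. Stack: [11, 0]
BINARY_OP * → 11 * 0 = 0. Stack: [0]
LOAD_CONST → push 9. Stack: [0, 9]
BINARY_OP - → 0 - 9 = -9. Stack: [-9]
STORE_FAST v → v=-9. Stack: []
LOAD_CONST → push 8. Stack: [8]
LOAD_FAST y → push 0. Stack: [8, 0]
BINARY_OP - → 8 - 0 = 8. Stack: [8]
LOAD_FAST_LOAD_FAST a,a → push 11,11. Stack: [8, 11, 11]
BINARY_OP * → 11 * 11 = 121. Stack: [8, 121]
BINARY_OP * → 8 * 121 = 968. Stack: [968]
STORE_FAST n → n=968. Stack: []
LOAD_FAST_LOAD_FAST n,y → push 968,0. Stack: [968, 0]
BINARY_OP - → 968 - 0 = 968. Stack: [968]
STORE_FAST w → w=968. Stack: []
LOAD_FAST_LOAD_FAST v,n → push -9,968. Stack: [-9, 968]
BINARY_OP ^ → -9 ^ 968 = -961. Stack: [-961]
LOAD_CONST → push 1. Stack: [-961, 1]
BINARY_OP * → -961 * 1 = -961. Stack: [-961]
STORE_FAST n → n=-961. Stack: []
LOAD_FAST_LOAD_FAST w,a → push 968,11. Stack: [968, 11]
BINARY_OP * → 968 * 11 = 10648. Stack: [10648]
RETURN_VALUE → return 10648.

10648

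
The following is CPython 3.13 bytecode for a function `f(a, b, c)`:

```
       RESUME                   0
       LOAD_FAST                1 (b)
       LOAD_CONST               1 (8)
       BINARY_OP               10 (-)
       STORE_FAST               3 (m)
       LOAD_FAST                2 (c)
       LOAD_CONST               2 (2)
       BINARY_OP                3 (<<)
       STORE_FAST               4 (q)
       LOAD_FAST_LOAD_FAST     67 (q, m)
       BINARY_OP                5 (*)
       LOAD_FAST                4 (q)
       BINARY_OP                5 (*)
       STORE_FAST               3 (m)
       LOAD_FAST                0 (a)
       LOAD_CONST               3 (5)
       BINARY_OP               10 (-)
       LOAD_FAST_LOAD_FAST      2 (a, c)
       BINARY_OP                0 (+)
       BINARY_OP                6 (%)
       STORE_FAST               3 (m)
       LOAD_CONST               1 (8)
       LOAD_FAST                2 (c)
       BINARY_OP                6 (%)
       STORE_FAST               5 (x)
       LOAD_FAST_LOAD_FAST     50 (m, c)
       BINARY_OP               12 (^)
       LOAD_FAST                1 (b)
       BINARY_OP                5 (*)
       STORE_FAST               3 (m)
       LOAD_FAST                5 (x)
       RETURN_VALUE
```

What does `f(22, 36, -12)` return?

-4

LOAD_FAST b → push 36. Stack: [36]
LOAD_CONST → push 8. Stack: [36, 8]
BINARY_OP - → 36 - 8 = 28. Stack: [28]
STORE_FAST m → m=28. Stack: []
LOAD_FAST c → push -12. Stack: [-12]
LOAD_CONST → push 2. Stack: [-12, 2]
BINARY_OP << → -12 << 2 = -48. Stack: [-48]
STORE_FAST q → q=-48. Stack: []
LOAD_FAST_LOAD_FAST q,m → push -48,28. Stack: [-48, 28]
BINARY_OP * → -48 * 28 = -1344. Stack: [-1344]
LOAD_FAST q → push -48. Stack: [-1344, -48]
BINARY_OP * → -1344 * -48 = 64512. Stack: [64512]
STORE_FAST m → m=64512. Stack: []
LOAD_FAST a → push 22. Stack: [22]
LOAD_CONST → push 5. Stack: [22, 5]
BINARY_OP - → 22 - 5 = 17. Stack: [17]
LOAD_FAST_LOAD_FAST a,c → push 22,-12. Stack: [17, 22, -12]
BINARY_OP + → 22 + -12 = 10. Stack: [17, 10]
BINARY_OP % → 17 % 10 = 7. Stack: [7]
STORE_FAST m → m=7. Stack: []
LOAD_CONST → push 8. Stack: [8]
LOAD_FAST c → push -12. Stack: [8, -12]
BINARY_OP % → 8 % -12 = -4. Stack: [-4]
STORE_FAST x → x=-4. Stack: []
LOAD_FAST_LOAD_FAST m,c → push 7,-12. Stack: [7, -12]
BINARY_OP ^ → 7 ^ -12 = -13. Stack: [-13]
LOAD_FAST b → push 36. Stack: [-13, 36]
BINARY_OP * → -13 * 36 = -468. Stack: [-468]
STORE_FAST m → m=-468. Stack: []
LOAD_FAST x → push -4. Stack: [-4]
RETURN_VALUE → return -4.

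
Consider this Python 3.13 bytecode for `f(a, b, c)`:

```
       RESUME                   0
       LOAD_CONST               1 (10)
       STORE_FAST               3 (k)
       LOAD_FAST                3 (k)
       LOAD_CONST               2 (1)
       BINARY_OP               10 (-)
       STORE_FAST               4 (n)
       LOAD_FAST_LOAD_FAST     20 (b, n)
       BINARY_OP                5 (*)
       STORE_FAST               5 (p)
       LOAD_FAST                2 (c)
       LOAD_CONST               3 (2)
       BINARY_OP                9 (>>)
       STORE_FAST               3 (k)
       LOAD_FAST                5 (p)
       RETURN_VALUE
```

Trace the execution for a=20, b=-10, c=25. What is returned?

LOAD_CONST → push 10. Stack: [10]
STORE_FAST k → k=10. Stack: []
LOAD_FAST k → push 10. Stack: [10]
LOAD_CONST → push 1. Stack: [10, 1]
BINARY_OP - → 10 - 1 = 9. Stack: [9]
STORE_FAST n → n=9. Stack: []
LOAD_FAST_LOAD_FAST b,n → push -10,9. Stack: [-10, 9]
BINARY_OP * → -10 * 9 = -90. Stack: [-90]
STORE_FAST p → p=-90. Stack: []
LOAD_FAST c → push 25. Stack: [25]
LOAD_CONST → push 2. Stack: [25, 2]
BINARY_OP >> → 25 >> 2 = 6. Stack: [6]
STORE_FAST k → k=6. Stack: []
LOAD_FAST p → push -90. Stack: [-90]
RETURN_VALUE → return -90.

-90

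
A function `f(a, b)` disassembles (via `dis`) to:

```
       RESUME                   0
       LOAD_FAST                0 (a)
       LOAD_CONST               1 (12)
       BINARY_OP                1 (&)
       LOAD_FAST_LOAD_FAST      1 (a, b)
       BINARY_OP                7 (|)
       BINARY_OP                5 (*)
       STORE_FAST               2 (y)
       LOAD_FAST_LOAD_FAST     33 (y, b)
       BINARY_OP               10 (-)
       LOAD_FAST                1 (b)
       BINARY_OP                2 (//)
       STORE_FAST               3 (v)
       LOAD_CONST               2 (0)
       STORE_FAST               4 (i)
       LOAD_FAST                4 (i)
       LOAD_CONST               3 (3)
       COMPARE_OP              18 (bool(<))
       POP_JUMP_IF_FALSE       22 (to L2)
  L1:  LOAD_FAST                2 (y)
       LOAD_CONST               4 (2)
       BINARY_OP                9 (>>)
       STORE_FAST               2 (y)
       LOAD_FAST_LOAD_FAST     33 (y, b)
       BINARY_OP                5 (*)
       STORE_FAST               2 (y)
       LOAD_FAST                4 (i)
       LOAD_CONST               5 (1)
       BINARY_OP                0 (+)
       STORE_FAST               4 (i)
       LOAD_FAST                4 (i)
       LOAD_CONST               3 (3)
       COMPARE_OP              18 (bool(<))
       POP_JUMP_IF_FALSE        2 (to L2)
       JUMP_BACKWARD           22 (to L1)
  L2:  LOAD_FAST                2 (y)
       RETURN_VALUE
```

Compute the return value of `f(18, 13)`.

LOAD_FAST a → push 18. Stack: [18]
LOAD_CONST → push 12. Stack: [18, 12]
BINARY_OP & → 18 & 12 = 0. Stack: [0]
LOAD_FAST_LOAD_FAST a,b → push 18,13. Stack: [0, 18, 13]
BINARY_OP | → 18 | 13 = 31. Stack: [0, 31]
BINARY_OP * → 0 * 31 = 0. Stack: [0]
STORE_FAST y → y=0. Stack: []
LOAD_FAST_LOAD_FAST y,b → push 0,13. Stack: [0, 13]
BINARY_OP - → 0 - 13 = -13. Stack: [-13]
LOAD_FAST b → push 13. Stack: [-13, 13]
BINARY_OP // → -13 // 13 = -1. Stack: [-1]
STORE_FAST v → v=-1. Stack: []
LOAD_CONST → push 0. Stack: [0]
STORE_FAST i → i=0. Stack: []
LOAD_FAST i → push 0. Stack: [0]
LOAD_CONST → push 3. Stack: [0, 3]
COMPARE_OP bool(<) → 0 vs 3 = True. Stack: [True]
POP_JUMP_IF_FALSE → pop True; no jump. Stack: []
LOAD_FAST y → push 0. Stack: [0]
LOAD_CONST → push 2. Stack: [0, 2]
BINARY_OP >> → 0 >> 2 = 0. Stack: [0]
STORE_FAST y → y=0. Stack: []
LOAD_FAST_LOAD_FAST y,b → push 0,13. Stack: [0, 13]
BINARY_OP * → 0 * 13 = 0. Stack: [0]
STORE_FAST y → y=0. Stack: []
LOAD_FAST i → push 0. Stack: [0]
LOAD_CONST → push 1. Stack: [0, 1]
BINARY_OP + → 0 + 1 = 1. Stack: [1]
STORE_FAST i → i=1. Stack: []
LOAD_FAST i → push 1. Stack: [1]
LOAD_CONST → push 3. Stack: [1, 3]
COMPARE_OP bool(<) → 1 vs 3 = True. Stack: [True]
POP_JUMP_IF_FALSE → pop True; no jump. Stack: []
LOAD_FAST y → push 0. Stack: [0]
LOAD_CONST → push 2. Stack: [0, 2]
BINARY_OP >> → 0 >> 2 = 0. Stack: [0]
STORE_FAST y → y=0. Stack: []
LOAD_FAST_LOAD_FAST y,b → push 0,13. Stack: [0, 13]
BINARY_OP * → 0 * 13 = 0. Stack: [0]
STORE_FAST y → y=0. Stack: []
LOAD_FAST i → push 1. Stack: [1]
LOAD_CONST → push 1. Stack: [1, 1]
BINARY_OP + → 1 + 1 = 2. Stack: [2]
STORE_FAST i → i=2. Stack: []
LOAD_FAST i → push 2. Stack: [2]
LOAD_CONST → push 3. Stack: [2, 3]
COMPARE_OP bool(<) → 2 vs 3 = True. Stack: [True]
POP_JUMP_IF_FALSE → pop True; no jump. Stack: []
LOAD_FAST y → push 0. Stack: [0]
LOAD_CONST → push 2. Stack: [0, 2]
BINARY_OP >> → 0 >> 2 = 0. Stack: [0]
STORE_FAST y → y=0. Stack: []
LOAD_FAST_LOAD_FAST y,b → push 0,13. Stack: [0, 13]
BINARY_OP * → 0 * 13 = 0. Stack: [0]
STORE_FAST y → y=0. Stack: []
LOAD_FAST i → push 2. Stack: [2]
LOAD_CONST → push 1. Stack: [2, 1]
BINARY_OP + → 2 + 1 = 3. Stack: [3]
STORE_FAST i → i=3. Stack: []
LOAD_FAST i → push 3. Stack: [3]
LOAD_CONST → push 3. Stack: [3, 3]
COMPARE_OP bool(<) → 3 vs 3 = False. Stack: [False]
POP_JUMP_IF_FALSE → pop False; jump. Stack: []
LOAD_FAST y → push 0. Stack: [0]
RETURN_VALUE → return 0.

0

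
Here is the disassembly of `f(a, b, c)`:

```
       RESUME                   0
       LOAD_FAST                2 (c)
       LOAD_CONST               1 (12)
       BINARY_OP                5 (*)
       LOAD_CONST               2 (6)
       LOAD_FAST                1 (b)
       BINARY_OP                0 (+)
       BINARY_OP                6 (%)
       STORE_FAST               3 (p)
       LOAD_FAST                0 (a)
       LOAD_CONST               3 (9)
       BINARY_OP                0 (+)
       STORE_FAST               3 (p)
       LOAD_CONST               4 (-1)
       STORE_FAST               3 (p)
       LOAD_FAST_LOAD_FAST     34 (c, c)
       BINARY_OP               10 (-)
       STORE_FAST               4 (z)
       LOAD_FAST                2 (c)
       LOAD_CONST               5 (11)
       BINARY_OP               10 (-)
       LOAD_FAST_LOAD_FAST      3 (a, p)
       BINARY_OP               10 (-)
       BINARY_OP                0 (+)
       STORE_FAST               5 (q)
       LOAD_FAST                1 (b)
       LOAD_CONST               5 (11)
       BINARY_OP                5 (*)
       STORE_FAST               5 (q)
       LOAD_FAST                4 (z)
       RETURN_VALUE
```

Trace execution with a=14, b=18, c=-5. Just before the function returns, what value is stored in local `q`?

198

LOAD_FAST c → push -5. Stack: [-5]
LOAD_CONST → push 12. Stack: [-5, 12]
BINARY_OP * → -5 * 12 = -60. Stack: [-60]
LOAD_CONST → push 6. Stack: [-60, 6]
LOAD_FAST b → push 18. Stack: [-60, 6, 18]
BINARY_OP + → 6 + 18 = 24. Stack: [-60, 24]
BINARY_OP % → -60 % 24 = 12. Stack: [12]
STORE_FAST p → p=12. Stack: []
LOAD_FAST a → push 14. Stack: [14]
LOAD_CONST → push 9. Stack: [14, 9]
BINARY_OP + → 14 + 9 = 23. Stack: [23]
STORE_FAST p → p=23. Stack: []
LOAD_CONST → push -1. Stack: [-1]
STORE_FAST p → p=-1. Stack: []
LOAD_FAST_LOAD_FAST c,c → push -5,-5. Stack: [-5, -5]
BINARY_OP - → -5 - -5 = 0. Stack: [0]
STORE_FAST z → z=0. Stack: []
LOAD_FAST c → push -5. Stack: [-5]
LOAD_CONST → push 11. Stack: [-5, 11]
BINARY_OP - → -5 - 11 = -16. Stack: [-16]
LOAD_FAST_LOAD_FAST a,p → push 14,-1. Stack: [-16, 14, -1]
BINARY_OP - → 14 - -1 = 15. Stack: [-16, 15]
BINARY_OP + → -16 + 15 = -1. Stack: [-1]
STORE_FAST q → q=-1. Stack: []
LOAD_FAST b → push 18. Stack: [18]
LOAD_CONST → push 11. Stack: [18, 11]
BINARY_OP * → 18 * 11 = 198. Stack: [198]
STORE_FAST q → q=198. Stack: []
LOAD_FAST z → push 0. Stack: [0]
RETURN_VALUE → return 0.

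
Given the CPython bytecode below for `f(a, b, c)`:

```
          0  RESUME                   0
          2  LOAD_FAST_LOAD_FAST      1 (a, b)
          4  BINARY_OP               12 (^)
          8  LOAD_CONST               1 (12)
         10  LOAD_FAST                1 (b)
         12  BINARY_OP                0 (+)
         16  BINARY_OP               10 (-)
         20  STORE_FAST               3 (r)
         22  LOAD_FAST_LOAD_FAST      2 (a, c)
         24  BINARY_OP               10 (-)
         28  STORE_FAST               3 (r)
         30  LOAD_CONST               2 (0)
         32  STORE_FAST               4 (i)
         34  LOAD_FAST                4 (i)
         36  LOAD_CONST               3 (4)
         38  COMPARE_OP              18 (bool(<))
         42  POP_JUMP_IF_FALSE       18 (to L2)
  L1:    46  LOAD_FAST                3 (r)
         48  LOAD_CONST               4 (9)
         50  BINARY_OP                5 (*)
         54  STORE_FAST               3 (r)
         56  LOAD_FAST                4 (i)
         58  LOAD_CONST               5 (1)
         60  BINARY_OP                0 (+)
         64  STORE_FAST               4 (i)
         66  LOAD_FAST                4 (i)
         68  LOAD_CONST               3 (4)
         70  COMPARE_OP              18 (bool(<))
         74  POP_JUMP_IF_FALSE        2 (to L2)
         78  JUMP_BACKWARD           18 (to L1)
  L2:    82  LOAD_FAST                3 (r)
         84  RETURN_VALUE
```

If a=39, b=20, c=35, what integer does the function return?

LOAD_FAST_LOAD_FAST a,b → push 39,20
BINARY_OP ^ → 39 ^ 20 = 51
LOAD_CONST → push 12
LOAD_FAST b → push 20
BINARY_OP + → 12 + 20 = 32
BINARY_OP - → 51 - 32 = 19
STORE_FAST r → r=19
LOAD_FAST_LOAD_FAST a,c → push 39,35
BINARY_OP - → 39 - 35 = 4
STORE_FAST r → r=4
LOAD_CONST → push 0
STORE_FAST i → i=0
LOAD_FAST i → push 0
LOAD_CONST → push 4
COMPARE_OP bool(<) → 0 vs 4 = True
POP_JUMP_IF_FALSE → pop True; no jump
LOAD_FAST r → push 4
LOAD_CONST → push 9
BINARY_OP * → 4 * 9 = 36
STORE_FAST r → r=36
LOAD_FAST i → push 0
LOAD_CONST → push 1
BINARY_OP + → 0 + 1 = 1
STORE_FAST i → i=1
LOAD_FAST i → push 1
LOAD_CONST → push 4
COMPARE_OP bool(<) → 1 vs 4 = True
POP_JUMP_IF_FALSE → pop True; no jump
LOAD_FAST r → push 36
LOAD_CONST → push 9
BINARY_OP * → 36 * 9 = 324
STORE_FAST r → r=324
LOAD_FAST i → push 1
LOAD_CONST → push 1
BINARY_OP + → 1 + 1 = 2
STORE_FAST i → i=2
LOAD_FAST i → push 2
LOAD_CONST → push 4
COMPARE_OP bool(<) → 2 vs 4 = True
POP_JUMP_IF_FALSE → pop True; no jump
LOAD_FAST r → push 324
LOAD_CONST → push 9
BINARY_OP * → 324 * 9 = 2916
STORE_FAST r → r=2916
LOAD_FAST i → push 2
LOAD_CONST → push 1
BINARY_OP + → 2 + 1 = 3
STORE_FAST i → i=3
LOAD_FAST i → push 3
LOAD_CONST → push 4
COMPARE_OP bool(<) → 3 vs 4 = True
POP_JUMP_IF_FALSE → pop True; no jump
LOAD_FAST r → push 2916
LOAD_CONST → push 9
BINARY_OP * → 2916 * 9 = 26244
STORE_FAST r → r=26244
LOAD_FAST i → push 3
LOAD_CONST → push 1
BINARY_OP + → 3 + 1 = 4
STORE_FAST i → i=4
LOAD_FAST i → push 4
LOAD_CONST → push 4
COMPARE_OP bool(<) → 4 vs 4 = False
POP_JUMP_IF_FALSE → pop False; jump
LOAD_FAST r → push 26244
RETURN_VALUE → return 26244.

26244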